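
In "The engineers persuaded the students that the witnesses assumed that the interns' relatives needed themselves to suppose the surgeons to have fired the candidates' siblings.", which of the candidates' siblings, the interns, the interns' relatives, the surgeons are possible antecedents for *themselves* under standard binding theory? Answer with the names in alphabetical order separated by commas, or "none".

*themselves* is a reflexive; Principle A requires it to be bound within its binding domain — the clause headed by 'needed'.
— the candidates' siblings: object of the clause headed by 'fired'; does not c-command the reflexive — cannot bind it (Principle A).
— the interns: possessor inside the subject DP of the clause headed by 'needed'; does not c-command the reflexive — cannot bind it (Principle A).
— the interns' relatives: subject of the clause headed by 'needed'; c-commands the reflexive within its binding domain — allowed (Principle A).
— the surgeons: subject of the clause headed by 'fired'; does not c-command the reflexive — cannot bind it (Principle A).

the interns' relatives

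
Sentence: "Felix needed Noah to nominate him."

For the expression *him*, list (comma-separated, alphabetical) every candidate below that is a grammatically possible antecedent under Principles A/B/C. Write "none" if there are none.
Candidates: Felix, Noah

Felix

*him* is a pronoun; Principle B requires it to be free in its binding domain — the clause headed by 'nominate'.
— Felix: subject of the matrix clause; c-commands the pronoun but lies outside its binding domain — allowed.
— Noah: subject of the clause headed by 'nominate'; c-commands the pronoun within its binding domain — blocked (Principle B).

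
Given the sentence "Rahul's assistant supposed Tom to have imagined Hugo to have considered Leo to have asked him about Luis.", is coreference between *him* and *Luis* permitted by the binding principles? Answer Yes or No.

*him* is a pronoun; Principle B requires it to be free in its binding domain — the clause headed by 'asked'.
— Luis: second object of the clause headed by 'asked'; is c-commanded by the pronoun; coreference would bind this R-expression — blocked (Principle C).

No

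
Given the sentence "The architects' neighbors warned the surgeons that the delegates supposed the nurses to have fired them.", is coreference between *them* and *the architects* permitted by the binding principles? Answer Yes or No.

Yes

*them* is a pronoun; Principle B requires it to be free in its binding domain — the clause headed by 'fired'.
— the architects: possessor inside the subject DP of the matrix clause; does not c-command the pronoun — Principle B does not apply; allowed.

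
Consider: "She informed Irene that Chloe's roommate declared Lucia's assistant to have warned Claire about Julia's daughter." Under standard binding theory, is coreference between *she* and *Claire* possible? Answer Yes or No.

No

*Claire* is an R-expression; Principle C requires it to be free (not bound by any c-commanding expression).
— she: subject of the matrix clause; the pronoun c-commands the R-expression — coreference blocked (Principle C).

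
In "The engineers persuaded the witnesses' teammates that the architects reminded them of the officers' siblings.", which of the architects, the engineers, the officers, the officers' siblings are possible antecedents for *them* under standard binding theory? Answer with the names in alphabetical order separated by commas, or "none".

*them* is a pronoun; Principle B requires it to be free in its binding domain — the clause headed by 'reminded'.
— the architects: subject of the clause headed by 'reminded'; c-commands the pronoun within its binding domain — blocked (Principle B).
— the engineers: subject of the matrix clause; c-commands the pronoun but lies outside its binding domain — allowed.
— the officers: possessor inside the second object DP of the clause headed by 'reminded'; is c-commanded by the pronoun; coreference would bind this R-expression — blocked (Principle C).
— the officers' siblings: second object of the clause headed by 'reminded'; is c-commanded by the pronoun; coreference would bind this R-expression — blocked (Principle C).

the engineers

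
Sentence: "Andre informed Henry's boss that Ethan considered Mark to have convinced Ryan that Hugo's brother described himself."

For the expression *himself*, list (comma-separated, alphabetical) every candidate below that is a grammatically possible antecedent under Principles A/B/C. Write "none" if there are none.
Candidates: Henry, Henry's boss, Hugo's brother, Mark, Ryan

*himself* is a reflexive; Principle A requires it to be bound within its binding domain — the clause headed by 'described'.
— Henry: possessor inside the object DP of the matrix clause; does not c-command the reflexive — cannot bind it (Principle A).
— Henry's boss: object of the matrix clause; c-commands the reflexive but lies outside its binding domain — cannot bind it (Principle A).
— Hugo's brother: subject of the clause headed by 'described'; c-commands the reflexive within its binding domain — allowed (Principle A).
— Mark: subject of the clause headed by 'convinced'; c-commands the reflexive but lies outside its binding domain — cannot bind it (Principle A).
— Ryan: object of the clause headed by 'convinced'; c-commands the reflexive but lies outside its binding domain — cannot bind it (Principle A).

Hugo's brother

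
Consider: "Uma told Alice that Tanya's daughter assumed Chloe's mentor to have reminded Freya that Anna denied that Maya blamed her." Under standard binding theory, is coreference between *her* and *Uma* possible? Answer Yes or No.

Yes

*Uma* is an R-expression; Principle C requires it to be free (not bound by any c-commanding expression).
— her: object of the clause headed by 'blamed'; the pronoun does not c-command the R-expression — coreference allowed.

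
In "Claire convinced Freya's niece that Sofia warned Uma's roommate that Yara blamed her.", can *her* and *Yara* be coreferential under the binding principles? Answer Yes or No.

No

*Yara* is an R-expression; Principle C requires it to be free (not bound by any c-commanding expression).
— her: object of the clause headed by 'blamed'; the R-expression locally c-commands the pronoun — coreference blocked (Principle B on the pronoun).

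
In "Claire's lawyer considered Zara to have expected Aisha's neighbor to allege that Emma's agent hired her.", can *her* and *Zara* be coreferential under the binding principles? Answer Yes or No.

Yes

*Zara* is an R-expression; Principle C requires it to be free (not bound by any c-commanding expression).
— her: object of the clause headed by 'hired'; the pronoun does not c-command the R-expression — coreference allowed.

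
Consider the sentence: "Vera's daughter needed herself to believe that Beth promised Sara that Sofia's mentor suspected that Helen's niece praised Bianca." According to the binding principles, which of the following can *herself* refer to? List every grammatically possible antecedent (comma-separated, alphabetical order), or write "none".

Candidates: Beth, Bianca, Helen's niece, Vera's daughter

*herself* is a reflexive; Principle A requires it to be bound within its binding domain — the matrix clause.
— Beth: subject of the clause headed by 'promised'; does not c-command the reflexive — cannot bind it (Principle A).
— Bianca: object of the clause headed by 'praised'; does not c-command the reflexive — cannot bind it (Principle A).
— Helen's niece: subject of the clause headed by 'praised'; does not c-command the reflexive — cannot bind it (Principle A).
— Vera's daughter: subject of the matrix clause; c-commands the reflexive within its binding domain — allowed (Principle A).

Vera's daughter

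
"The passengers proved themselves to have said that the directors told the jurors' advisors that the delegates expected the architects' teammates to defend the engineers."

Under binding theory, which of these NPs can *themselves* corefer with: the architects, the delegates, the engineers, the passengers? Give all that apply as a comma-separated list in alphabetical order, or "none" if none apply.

the passengers

*themselves* is a reflexive; Principle A requires it to be bound within its binding domain — the matrix clause.
— the architects: possessor inside the subject DP of the clause headed by 'defend'; does not c-command the reflexive — cannot bind it (Principle A).
— the delegates: subject of the clause headed by 'expected'; does not c-command the reflexive — cannot bind it (Principle A).
— the engineers: object of the clause headed by 'defend'; does not c-command the reflexive — cannot bind it (Principle A).
— the passengers: subject of the matrix clause; c-commands the reflexive within its binding domain — allowed (Principle A).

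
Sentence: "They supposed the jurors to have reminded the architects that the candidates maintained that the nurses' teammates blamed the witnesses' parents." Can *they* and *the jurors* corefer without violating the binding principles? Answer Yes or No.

No

*the jurors* is an R-expression; Principle C requires it to be free (not bound by any c-commanding expression).
— they: subject of the matrix clause; the pronoun c-commands the R-expression — coreference blocked (Principle C).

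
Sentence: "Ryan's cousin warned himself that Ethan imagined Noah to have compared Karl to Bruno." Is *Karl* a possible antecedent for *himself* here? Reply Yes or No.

*himself* is a reflexive; Principle A requires it to be bound within its binding domain — the matrix clause.
— Karl: object of the clause headed by 'compared'; does not c-command the reflexive — cannot bind it (Principle A).

No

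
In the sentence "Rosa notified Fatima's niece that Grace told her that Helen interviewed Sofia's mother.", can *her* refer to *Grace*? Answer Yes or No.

*her* is a pronoun; Principle B requires it to be free in its binding domain — the clause headed by 'told'.
— Grace: subject of the clause headed by 'told'; c-commands the pronoun within its binding domain — blocked (Principle B).

No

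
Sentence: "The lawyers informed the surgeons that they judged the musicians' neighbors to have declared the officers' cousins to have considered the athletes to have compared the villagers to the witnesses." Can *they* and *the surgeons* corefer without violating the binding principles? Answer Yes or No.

Yes

*the surgeons* is an R-expression; Principle C requires it to be free (not bound by any c-commanding expression).
— they: subject of the clause headed by 'judged'; the pronoun does not c-command the R-expression — coreference allowed.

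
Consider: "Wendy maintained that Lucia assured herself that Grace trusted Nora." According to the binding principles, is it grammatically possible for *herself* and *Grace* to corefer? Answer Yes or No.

No

*herself* is a reflexive; Principle A requires it to be bound within its binding domain — the clause headed by 'assured'.
— Grace: subject of the clause headed by 'trusted'; does not c-command the reflexive — cannot bind it (Principle A).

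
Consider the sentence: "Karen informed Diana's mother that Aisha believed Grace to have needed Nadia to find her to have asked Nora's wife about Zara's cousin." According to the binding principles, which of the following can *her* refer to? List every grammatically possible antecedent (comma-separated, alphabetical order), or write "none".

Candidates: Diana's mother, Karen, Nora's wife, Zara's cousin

*her* is a pronoun; Principle B requires it to be free in its binding domain — the clause headed by 'find'.
— Diana's mother: object of the matrix clause; c-commands the pronoun but lies outside its binding domain — allowed.
— Karen: subject of the matrix clause; c-commands the pronoun but lies outside its binding domain — allowed.
— Nora's wife: object of the clause headed by 'asked'; is c-commanded by the pronoun; coreference would bind this R-expression — blocked (Principle C).
— Zara's cousin: second object of the clause headed by 'asked'; is c-commanded by the pronoun; coreference would bind this R-expression — blocked (Principle C).

Diana's mother, Karen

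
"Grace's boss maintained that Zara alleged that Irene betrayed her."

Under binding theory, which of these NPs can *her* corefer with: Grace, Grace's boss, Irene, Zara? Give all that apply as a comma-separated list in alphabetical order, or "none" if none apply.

*her* is a pronoun; Principle B requires it to be free in its binding domain — the clause headed by 'betrayed'.
— Grace: possessor inside the subject DP of the matrix clause; does not c-command the pronoun — Principle B does not apply; allowed.
— Grace's boss: subject of the matrix clause; c-commands the pronoun but lies outside its binding domain — allowed.
— Irene: subject of the clause headed by 'betrayed'; c-commands the pronoun within its binding domain — blocked (Principle B).
— Zara: subject of the clause headed by 'alleged'; c-commands the pronoun but lies outside its binding domain — allowed.

Grace, Grace's boss, Zara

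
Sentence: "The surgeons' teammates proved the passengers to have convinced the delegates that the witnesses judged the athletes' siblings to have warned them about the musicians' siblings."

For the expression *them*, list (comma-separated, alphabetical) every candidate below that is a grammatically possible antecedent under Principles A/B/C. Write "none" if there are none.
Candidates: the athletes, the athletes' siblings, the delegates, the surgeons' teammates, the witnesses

the athletes, the delegates, the surgeons' teammates, the witnesses

*them* is a pronoun; Principle B requires it to be free in its binding domain — the clause headed by 'warned'.
— the athletes: possessor inside the subject DP of the clause headed by 'warned'; does not c-command the pronoun — Principle B does not apply; allowed.
— the athletes' siblings: subject of the clause headed by 'warned'; c-commands the pronoun within its binding domain — blocked (Principle B).
— the delegates: object of the clause headed by 'convinced'; c-commands the pronoun but lies outside its binding domain — allowed.
— the surgeons' teammates: subject of the matrix clause; c-commands the pronoun but lies outside its binding domain — allowed.
— the witnesses: subject of the clause headed by 'judged'; c-commands the pronoun but lies outside its binding domain — allowed.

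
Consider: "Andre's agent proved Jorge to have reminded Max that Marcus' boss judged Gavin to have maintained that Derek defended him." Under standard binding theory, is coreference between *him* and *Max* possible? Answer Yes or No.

Yes

*Max* is an R-expression; Principle C requires it to be free (not bound by any c-commanding expression).
— him: object of the clause headed by 'defended'; the pronoun does not c-command the R-expression — coreference allowed.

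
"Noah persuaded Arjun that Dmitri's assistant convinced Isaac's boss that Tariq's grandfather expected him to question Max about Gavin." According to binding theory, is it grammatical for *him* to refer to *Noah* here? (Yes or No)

*Noah* is an R-expression; Principle C requires it to be free (not bound by any c-commanding expression).
— him: subject of the clause headed by 'question'; the pronoun does not c-command the R-expression — coreference allowed.

Yes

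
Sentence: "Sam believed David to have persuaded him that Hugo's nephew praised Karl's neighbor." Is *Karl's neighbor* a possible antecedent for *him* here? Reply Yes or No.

No

*him* is a pronoun; Principle B requires it to be free in its binding domain — the clause headed by 'persuaded'.
— Karl's neighbor: object of the clause headed by 'praised'; is c-commanded by the pronoun; coreference would bind this R-expression — blocked (Principle C).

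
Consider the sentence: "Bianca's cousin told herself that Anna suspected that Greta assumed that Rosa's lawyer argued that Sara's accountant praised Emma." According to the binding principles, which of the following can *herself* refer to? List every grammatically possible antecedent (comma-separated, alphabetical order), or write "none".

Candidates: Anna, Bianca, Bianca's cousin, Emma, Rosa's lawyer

Bianca's cousin

*herself* is a reflexive; Principle A requires it to be bound within its binding domain — the matrix clause.
— Anna: subject of the clause headed by 'suspected'; does not c-command the reflexive — cannot bind it (Principle A).
— Bianca: possessor inside the subject DP of the matrix clause; does not c-command the reflexive — cannot bind it (Principle A).
— Bianca's cousin: subject of the matrix clause; c-commands the reflexive within its binding domain — allowed (Principle A).
— Emma: object of the clause headed by 'praised'; does not c-command the reflexive — cannot bind it (Principle A).
— Rosa's lawyer: subject of the clause headed by 'argued'; does not c-command the reflexive — cannot bind it (Principle A).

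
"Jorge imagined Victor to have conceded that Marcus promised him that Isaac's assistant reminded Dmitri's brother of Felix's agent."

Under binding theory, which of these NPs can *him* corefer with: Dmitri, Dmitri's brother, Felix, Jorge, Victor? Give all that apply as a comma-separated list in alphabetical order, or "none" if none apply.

*him* is a pronoun; Principle B requires it to be free in its binding domain — the clause headed by 'promised'.
— Dmitri: possessor inside the object DP of the clause headed by 'reminded'; is c-commanded by the pronoun; coreference would bind this R-expression — blocked (Principle C).
— Dmitri's brother: object of the clause headed by 'reminded'; is c-commanded by the pronoun; coreference would bind this R-expression — blocked (Principle C).
— Felix: possessor inside the second object DP of the clause headed by 'reminded'; is c-commanded by the pronoun; coreference would bind this R-expression — blocked (Principle C).
— Jorge: subject of the matrix clause; c-commands the pronoun but lies outside its binding domain — allowed.
— Victor: subject of the clause headed by 'conceded'; c-commands the pronoun but lies outside its binding domain — allowed.

Jorge, Victor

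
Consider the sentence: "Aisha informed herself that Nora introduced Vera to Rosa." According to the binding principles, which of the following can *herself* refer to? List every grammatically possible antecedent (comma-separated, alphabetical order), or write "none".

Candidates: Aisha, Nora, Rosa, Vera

Aisha

*herself* is a reflexive; Principle A requires it to be bound within its binding domain — the matrix clause.
— Aisha: subject of the matrix clause; c-commands the reflexive within its binding domain — allowed (Principle A).
— Nora: subject of the clause headed by 'introduced'; does not c-command the reflexive — cannot bind it (Principle A).
— Rosa: second object of the clause headed by 'introduced'; does not c-command the reflexive — cannot bind it (Principle A).
— Vera: object of the clause headed by 'introduced'; does not c-command the reflexive — cannot bind it (Principle A).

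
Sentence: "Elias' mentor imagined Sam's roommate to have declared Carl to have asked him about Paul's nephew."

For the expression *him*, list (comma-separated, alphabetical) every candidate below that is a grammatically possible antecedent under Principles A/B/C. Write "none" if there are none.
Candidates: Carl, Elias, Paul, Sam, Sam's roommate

Elias, Sam, Sam's roommate

*him* is a pronoun; Principle B requires it to be free in its binding domain — the clause headed by 'asked'.
— Carl: subject of the clause headed by 'asked'; c-commands the pronoun within its binding domain — blocked (Principle B).
— Elias: possessor inside the subject DP of the matrix clause; does not c-command the pronoun — Principle B does not apply; allowed.
— Paul: possessor inside the second object DP of the clause headed by 'asked'; is c-commanded by the pronoun; coreference would bind this R-expression — blocked (Principle C).
— Sam: possessor inside the subject DP of the clause headed by 'declared'; does not c-command the pronoun — Principle B does not apply; allowed.
— Sam's roommate: subject of the clause headed by 'declared'; c-commands the pronoun but lies outside its binding domain — allowed.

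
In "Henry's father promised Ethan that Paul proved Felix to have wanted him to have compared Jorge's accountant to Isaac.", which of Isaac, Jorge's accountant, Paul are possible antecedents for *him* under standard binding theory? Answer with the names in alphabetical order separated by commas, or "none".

Paul

*him* is a pronoun; Principle B requires it to be free in its binding domain — the clause headed by 'wanted'.
— Isaac: second object of the clause headed by 'compared'; is c-commanded by the pronoun; coreference would bind this R-expression — blocked (Principle C).
— Jorge's accountant: object of the clause headed by 'compared'; is c-commanded by the pronoun; coreference would bind this R-expression — blocked (Principle C).
— Paul: subject of the clause headed by 'proved'; c-commands the pronoun but lies outside its binding domain — allowed.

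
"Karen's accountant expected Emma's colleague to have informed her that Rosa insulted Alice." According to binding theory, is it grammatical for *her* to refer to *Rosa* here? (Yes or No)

No

*Rosa* is an R-expression; Principle C requires it to be free (not bound by any c-commanding expression).
— her: object of the clause headed by 'informed'; the pronoun c-commands the R-expression — coreference blocked (Principle C).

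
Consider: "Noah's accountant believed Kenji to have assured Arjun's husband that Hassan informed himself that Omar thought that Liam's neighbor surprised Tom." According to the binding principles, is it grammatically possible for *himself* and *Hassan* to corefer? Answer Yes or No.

Yes

*himself* is a reflexive; Principle A requires it to be bound within its binding domain — the clause headed by 'informed'.
— Hassan: subject of the clause headed by 'informed'; c-commands the reflexive within its binding domain — allowed (Principle A).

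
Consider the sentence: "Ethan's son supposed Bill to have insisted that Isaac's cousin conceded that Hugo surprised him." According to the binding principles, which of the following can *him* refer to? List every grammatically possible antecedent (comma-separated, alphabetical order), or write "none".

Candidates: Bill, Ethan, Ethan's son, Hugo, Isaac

*him* is a pronoun; Principle B requires it to be free in its binding domain — the clause headed by 'surprised'.
— Bill: subject of the clause headed by 'insisted'; c-commands the pronoun but lies outside its binding domain — allowed.
— Ethan: possessor inside the subject DP of the matrix clause; does not c-command the pronoun — Principle B does not apply; allowed.
— Ethan's son: subject of the matrix clause; c-commands the pronoun but lies outside its binding domain — allowed.
— Hugo: subject of the clause headed by 'surprised'; c-commands the pronoun within its binding domain — blocked (Principle B).
— Isaac: possessor inside the subject DP of the clause headed by 'conceded'; does not c-command the pronoun — Principle B does not apply; allowed.

Bill, Ethan, Ethan's son, Isaac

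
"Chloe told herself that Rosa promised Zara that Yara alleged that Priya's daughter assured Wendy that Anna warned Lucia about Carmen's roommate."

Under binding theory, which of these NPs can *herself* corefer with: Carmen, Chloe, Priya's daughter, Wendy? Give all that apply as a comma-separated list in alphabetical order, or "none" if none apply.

Chloe

*herself* is a reflexive; Principle A requires it to be bound within its binding domain — the matrix clause.
— Carmen: possessor inside the second object DP of the clause headed by 'warned'; does not c-command the reflexive — cannot bind it (Principle A).
— Chloe: subject of the matrix clause; c-commands the reflexive within its binding domain — allowed (Principle A).
— Priya's daughter: subject of the clause headed by 'assured'; does not c-command the reflexive — cannot bind it (Principle A).
— Wendy: object of the clause headed by 'assured'; does not c-command the reflexive — cannot bind it (Principle A).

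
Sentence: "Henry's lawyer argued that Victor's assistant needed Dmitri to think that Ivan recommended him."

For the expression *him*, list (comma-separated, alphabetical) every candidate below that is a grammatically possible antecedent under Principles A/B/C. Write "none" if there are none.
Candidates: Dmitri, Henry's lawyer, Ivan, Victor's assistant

*him* is a pronoun; Principle B requires it to be free in its binding domain — the clause headed by 'recommended'.
— Dmitri: subject of the clause headed by 'think'; c-commands the pronoun but lies outside its binding domain — allowed.
— Henry's lawyer: subject of the matrix clause; c-commands the pronoun but lies outside its binding domain — allowed.
— Ivan: subject of the clause headed by 'recommended'; c-commands the pronoun within its binding domain — blocked (Principle B).
— Victor's assistant: subject of the clause headed by 'needed'; c-commands the pronoun but lies outside its binding domain — allowed.

Dmitri, Henry's lawyer, Victor's assistant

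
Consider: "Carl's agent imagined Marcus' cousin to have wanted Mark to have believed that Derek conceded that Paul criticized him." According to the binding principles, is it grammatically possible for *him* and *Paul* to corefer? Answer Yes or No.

No

*him* is a pronoun; Principle B requires it to be free in its binding domain — the clause headed by 'criticized'.
— Paul: subject of the clause headed by 'criticized'; c-commands the pronoun within its binding domain — blocked (Principle B).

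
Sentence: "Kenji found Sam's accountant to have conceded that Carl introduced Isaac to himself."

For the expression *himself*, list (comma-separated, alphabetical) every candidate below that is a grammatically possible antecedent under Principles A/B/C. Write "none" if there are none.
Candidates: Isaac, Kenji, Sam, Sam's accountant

*himself* is a reflexive; Principle A requires it to be bound within its binding domain — the clause headed by 'introduced'.
— Isaac: object of the clause headed by 'introduced'; c-commands the reflexive within its binding domain — allowed (Principle A).
— Kenji: subject of the matrix clause; c-commands the reflexive but lies outside its binding domain — cannot bind it (Principle A).
— Sam: possessor inside the subject DP of the clause headed by 'conceded'; does not c-command the reflexive — cannot bind it (Principle A).
— Sam's accountant: subject of the clause headed by 'conceded'; c-commands the reflexive but lies outside its binding domain — cannot bind it (Principle A).

Isaac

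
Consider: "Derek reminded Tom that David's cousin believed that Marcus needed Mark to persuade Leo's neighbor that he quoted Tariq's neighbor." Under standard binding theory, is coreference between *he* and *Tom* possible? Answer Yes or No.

Yes

*Tom* is an R-expression; Principle C requires it to be free (not bound by any c-commanding expression).
— he: subject of the clause headed by 'quoted'; the pronoun does not c-command the R-expression — coreference allowed.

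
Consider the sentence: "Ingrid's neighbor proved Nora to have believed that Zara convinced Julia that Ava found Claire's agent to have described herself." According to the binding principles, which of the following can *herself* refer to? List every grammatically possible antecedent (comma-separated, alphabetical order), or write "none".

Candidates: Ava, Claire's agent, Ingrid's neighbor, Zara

*herself* is a reflexive; Principle A requires it to be bound within its binding domain — the clause headed by 'described'.
— Ava: subject of the clause headed by 'found'; c-commands the reflexive but lies outside its binding domain — cannot bind it (Principle A).
— Claire's agent: subject of the clause headed by 'described'; c-commands the reflexive within its binding domain — allowed (Principle A).
— Ingrid's neighbor: subject of the matrix clause; c-commands the reflexive but lies outside its binding domain — cannot bind it (Principle A).
— Zara: subject of the clause headed by 'convinced'; c-commands the reflexive but lies outside its binding domain — cannot bind it (Principle A).

Claire's agent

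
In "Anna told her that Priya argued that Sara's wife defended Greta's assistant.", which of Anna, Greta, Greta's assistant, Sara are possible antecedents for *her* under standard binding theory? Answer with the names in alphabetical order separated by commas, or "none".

none

*her* is a pronoun; Principle B requires it to be free in its binding domain — the matrix clause.
— Anna: subject of the matrix clause; c-commands the pronoun within its binding domain — blocked (Principle B).
— Greta: possessor inside the object DP of the clause headed by 'defended'; is c-commanded by the pronoun; coreference would bind this R-expression — blocked (Principle C).
— Greta's assistant: object of the clause headed by 'defended'; is c-commanded by the pronoun; coreference would bind this R-expression — blocked (Principle C).
— Sara: possessor inside the subject DP of the clause headed by 'defended'; is c-commanded by the pronoun; coreference would bind this R-expression — blocked (Principle C).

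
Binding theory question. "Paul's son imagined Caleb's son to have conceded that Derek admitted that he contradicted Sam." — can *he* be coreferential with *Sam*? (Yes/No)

*he* is a pronoun; Principle B requires it to be free in its binding domain — the clause headed by 'contradicted'.
— Sam: object of the clause headed by 'contradicted'; is c-commanded by the pronoun; coreference would bind this R-expression — blocked (Principle C).

No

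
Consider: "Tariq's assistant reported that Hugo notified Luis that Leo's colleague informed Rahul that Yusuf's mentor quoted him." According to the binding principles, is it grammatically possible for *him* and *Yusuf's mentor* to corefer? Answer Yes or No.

*him* is a pronoun; Principle B requires it to be free in its binding domain — the clause headed by 'quoted'.
— Yusuf's mentor: subject of the clause headed by 'quoted'; c-commands the pronoun within its binding domain — blocked (Principle B).

No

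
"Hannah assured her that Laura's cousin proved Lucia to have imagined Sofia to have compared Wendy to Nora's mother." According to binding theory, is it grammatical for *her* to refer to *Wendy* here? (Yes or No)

*Wendy* is an R-expression; Principle C requires it to be free (not bound by any c-commanding expression).
— her: object of the matrix clause; the pronoun c-commands the R-expression — coreference blocked (Principle C).

No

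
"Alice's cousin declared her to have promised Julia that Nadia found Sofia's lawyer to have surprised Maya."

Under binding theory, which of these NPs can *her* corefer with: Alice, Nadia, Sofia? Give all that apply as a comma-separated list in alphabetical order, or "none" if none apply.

*her* is a pronoun; Principle B requires it to be free in its binding domain — the matrix clause.
— Alice: possessor inside the subject DP of the matrix clause; does not c-command the pronoun — Principle B does not apply; allowed.
— Nadia: subject of the clause headed by 'found'; is c-commanded by the pronoun; coreference would bind this R-expression — blocked (Principle C).
— Sofia: possessor inside the subject DP of the clause headed by 'surprised'; is c-commanded by the pronoun; coreference would bind this R-expression — blocked (Principle C).

Alice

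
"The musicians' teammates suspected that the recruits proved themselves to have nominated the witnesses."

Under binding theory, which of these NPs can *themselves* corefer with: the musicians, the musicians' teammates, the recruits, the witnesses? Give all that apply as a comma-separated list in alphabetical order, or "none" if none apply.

the recruits

*themselves* is a reflexive; Principle A requires it to be bound within its binding domain — the clause headed by 'proved'.
— the musicians: possessor inside the subject DP of the matrix clause; does not c-command the reflexive — cannot bind it (Principle A).
— the musicians' teammates: subject of the matrix clause; c-commands the reflexive but lies outside its binding domain — cannot bind it (Principle A).
— the recruits: subject of the clause headed by 'proved'; c-commands the reflexive within its binding domain — allowed (Principle A).
— the witnesses: object of the clause headed by 'nominated'; does not c-command the reflexive — cannot bind it (Principle A).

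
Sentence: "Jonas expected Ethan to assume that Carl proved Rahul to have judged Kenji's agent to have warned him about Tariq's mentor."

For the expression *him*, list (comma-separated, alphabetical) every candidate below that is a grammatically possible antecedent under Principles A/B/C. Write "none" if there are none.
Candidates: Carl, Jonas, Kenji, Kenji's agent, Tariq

*him* is a pronoun; Principle B requires it to be free in its binding domain — the clause headed by 'warned'.
— Carl: subject of the clause headed by 'proved'; c-commands the pronoun but lies outside its binding domain — allowed.
— Jonas: subject of the matrix clause; c-commands the pronoun but lies outside its binding domain — allowed.
— Kenji: possessor inside the subject DP of the clause headed by 'warned'; does not c-command the pronoun — Principle B does not apply; allowed.
— Kenji's agent: subject of the clause headed by 'warned'; c-commands the pronoun within its binding domain — blocked (Principle B).
— Tariq: possessor inside the second object DP of the clause headed by 'warned'; is c-commanded by the pronoun; coreference would bind this R-expression — blocked (Principle C).

Carl, Jonas, Kenji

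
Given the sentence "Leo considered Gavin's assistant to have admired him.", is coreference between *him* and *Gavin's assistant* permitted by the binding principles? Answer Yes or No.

*him* is a pronoun; Principle B requires it to be free in its binding domain — the clause headed by 'admired'.
— Gavin's assistant: subject of the clause headed by 'admired'; c-commands the pronoun within its binding domain — blocked (Principle B).

No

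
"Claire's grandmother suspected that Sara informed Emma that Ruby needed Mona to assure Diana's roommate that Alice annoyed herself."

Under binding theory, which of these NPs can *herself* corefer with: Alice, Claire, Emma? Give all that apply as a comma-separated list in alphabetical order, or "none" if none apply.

*herself* is a reflexive; Principle A requires it to be bound within its binding domain — the clause headed by 'annoyed'.
— Alice: subject of the clause headed by 'annoyed'; c-commands the reflexive within its binding domain — allowed (Principle A).
— Claire: possessor inside the subject DP of the matrix clause; does not c-command the reflexive — cannot bind it (Principle A).
— Emma: object of the clause headed by 'informed'; c-commands the reflexive but lies outside its binding domain — cannot bind it (Principle A).

Alice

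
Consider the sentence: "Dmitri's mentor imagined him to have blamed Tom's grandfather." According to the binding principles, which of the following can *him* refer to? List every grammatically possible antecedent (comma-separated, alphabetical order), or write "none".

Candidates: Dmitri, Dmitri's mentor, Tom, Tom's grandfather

Dmitri

*him* is a pronoun; Principle B requires it to be free in its binding domain — the matrix clause.
— Dmitri: possessor inside the subject DP of the matrix clause; does not c-command the pronoun — Principle B does not apply; allowed.
— Dmitri's mentor: subject of the matrix clause; c-commands the pronoun within its binding domain — blocked (Principle B).
— Tom: possessor inside the object DP of the clause headed by 'blamed'; is c-commanded by the pronoun; coreference would bind this R-expression — blocked (Principle C).
— Tom's grandfather: object of the clause headed by 'blamed'; is c-commanded by the pronoun; coreference would bind this R-expression — blocked (Principle C).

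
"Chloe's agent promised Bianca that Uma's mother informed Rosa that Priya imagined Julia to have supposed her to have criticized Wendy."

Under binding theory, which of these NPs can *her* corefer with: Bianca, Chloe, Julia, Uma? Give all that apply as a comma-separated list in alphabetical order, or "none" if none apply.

Bianca, Chloe, Uma

*her* is a pronoun; Principle B requires it to be free in its binding domain — the clause headed by 'supposed'.
— Bianca: object of the matrix clause; c-commands the pronoun but lies outside its binding domain — allowed.
— Chloe: possessor inside the subject DP of the matrix clause; does not c-command the pronoun — Principle B does not apply; allowed.
— Julia: subject of the clause headed by 'supposed'; c-commands the pronoun within its binding domain — blocked (Principle B).
— Uma: possessor inside the subject DP of the clause headed by 'informed'; does not c-command the pronoun — Principle B does not apply; allowed.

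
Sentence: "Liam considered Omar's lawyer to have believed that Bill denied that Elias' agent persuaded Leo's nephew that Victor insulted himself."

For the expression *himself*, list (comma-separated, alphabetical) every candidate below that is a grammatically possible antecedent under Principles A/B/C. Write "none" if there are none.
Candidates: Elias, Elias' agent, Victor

*himself* is a reflexive; Principle A requires it to be bound within its binding domain — the clause headed by 'insulted'.
— Elias: possessor inside the subject DP of the clause headed by 'persuaded'; does not c-command the reflexive — cannot bind it (Principle A).
— Elias' agent: subject of the clause headed by 'persuaded'; c-commands the reflexive but lies outside its binding domain — cannot bind it (Principle A).
— Victor: subject of the clause headed by 'insulted'; c-commands the reflexive within its binding domain — allowed (Principle A).

Victor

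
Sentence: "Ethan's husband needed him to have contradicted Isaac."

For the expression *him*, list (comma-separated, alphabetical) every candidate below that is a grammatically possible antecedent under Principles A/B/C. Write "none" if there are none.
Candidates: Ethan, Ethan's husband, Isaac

Ethan

*him* is a pronoun; Principle B requires it to be free in its binding domain — the matrix clause.
— Ethan: possessor inside the subject DP of the matrix clause; does not c-command the pronoun — Principle B does not apply; allowed.
— Ethan's husband: subject of the matrix clause; c-commands the pronoun within its binding domain — blocked (Principle B).
— Isaac: object of the clause headed by 'contradicted'; is c-commanded by the pronoun; coreference would bind this R-expression — blocked (Principle C).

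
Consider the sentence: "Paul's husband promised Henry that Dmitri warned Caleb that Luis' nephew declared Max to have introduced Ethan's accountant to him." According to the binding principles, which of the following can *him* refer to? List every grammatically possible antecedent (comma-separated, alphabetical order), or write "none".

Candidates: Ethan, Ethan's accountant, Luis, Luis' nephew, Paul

Ethan, Luis, Luis' nephew, Paul

*him* is a pronoun; Principle B requires it to be free in its binding domain — the clause headed by 'introduced'.
— Ethan: possessor inside the object DP of the clause headed by 'introduced'; does not c-command the pronoun — Principle B does not apply; allowed.
— Ethan's accountant: object of the clause headed by 'introduced'; c-commands the pronoun within its binding domain — blocked (Principle B).
— Luis: possessor inside the subject DP of the clause headed by 'declared'; does not c-command the pronoun — Principle B does not apply; allowed.
— Luis' nephew: subject of the clause headed by 'declared'; c-commands the pronoun but lies outside its binding domain — allowed.
— Paul: possessor inside the subject DP of the matrix clause; does not c-command the pronoun — Principle B does not apply; allowed.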